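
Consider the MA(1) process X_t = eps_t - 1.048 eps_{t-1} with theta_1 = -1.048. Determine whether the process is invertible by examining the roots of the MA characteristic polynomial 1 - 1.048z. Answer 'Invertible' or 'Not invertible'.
\text{Not invertible}

The MA(q) characteristic polynomial is P(z) = 1 - 1.048z.
Invertibility requires all roots to lie outside the unit circle, i.e. |z| > 1 for every root.
This is linear in z: 1 + (-1.048) z = 0  =>  z = -1/(-1.048) = 0.954198,  |z| = 0.954198.
Moduli of all roots: 0.9542.
All moduli strictly greater than 1? No.
Verdict: Not invertible.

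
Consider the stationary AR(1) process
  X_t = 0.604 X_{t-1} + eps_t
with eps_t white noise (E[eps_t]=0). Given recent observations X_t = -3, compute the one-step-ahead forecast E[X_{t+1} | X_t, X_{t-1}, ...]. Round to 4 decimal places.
E[X_{t+1} \mid \mathcal F_t] = -1.8120

For an AR(p) model X_t = c + sum_i phi_i X_{t-i} + eps_t, the
one-step-ahead conditional mean is
  E[X_{t+1} | X_t, ...] = c + sum_i phi_i X_{t+1-i}.
Substitute known values:
  E[X_{t+1} | ...] = (0.604) * (-3)
                   = -1.8120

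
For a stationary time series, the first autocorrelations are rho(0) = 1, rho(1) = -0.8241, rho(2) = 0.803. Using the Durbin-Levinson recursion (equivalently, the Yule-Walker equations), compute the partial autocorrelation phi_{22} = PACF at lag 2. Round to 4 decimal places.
\phi_{22} = 0.3860

The PACF at lag k is phi_{kk}, the last component of the solution
to the Yule-Walker system G_k phi = r_k where
  (G_k)_{ij} = rho(|i - j|), (r_k)_i = rho(i), i,j = 1..k.
Equivalently, Durbin-Levinson gives phi_{kk} iteratively:
  phi_{11} = rho(1)
  phi_{kk} = [rho(k) - sum_{j=1..k-1} phi_{k-1,j} rho(k-j)]
            / [1 - sum_{j=1..k-1} phi_{k-1,j} rho(j)],
  phi_{k,j} = phi_{k-1,j} - phi_{kk} phi_{k-1,k-j},  j = 1..k-1.
Step k = 1:
  phi_11 = rho(1) = -0.8241.
Step k = 2:
  phi_22 = [rho(2) - phi_11 rho(1)] / [1 - phi_11 rho(1)] = [0.803 - (-0.8241)(-0.8241)] / [1 - (-0.8241)(-0.8241)]
         = 0.12385919 / 0.32085919 = 0.386.
Therefore phi_{22} = 0.3860.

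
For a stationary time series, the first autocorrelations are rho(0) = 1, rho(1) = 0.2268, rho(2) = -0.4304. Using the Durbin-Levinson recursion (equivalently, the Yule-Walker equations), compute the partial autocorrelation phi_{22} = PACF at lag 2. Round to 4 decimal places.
\phi_{22} = -0.5080

The PACF at lag k is phi_{kk}, the last component of the solution
to the Yule-Walker system G_k phi = r_k where
  (G_k)_{ij} = rho(|i - j|), (r_k)_i = rho(i), i,j = 1..k.
Equivalently, Durbin-Levinson gives phi_{kk} iteratively:
  phi_{11} = rho(1)
  phi_{kk} = [rho(k) - sum_{j=1..k-1} phi_{k-1,j} rho(k-j)]
            / [1 - sum_{j=1..k-1} phi_{k-1,j} rho(j)],
  phi_{k,j} = phi_{k-1,j} - phi_{kk} phi_{k-1,k-j},  j = 1..k-1.
Step k = 1:
  phi_11 = rho(1) = 0.2268.
Step k = 2:
  phi_22 = [rho(2) - phi_11 rho(1)] / [1 - phi_11 rho(1)] = [-0.4304 - (0.2268)(0.2268)] / [1 - (0.2268)(0.2268)]
         = -0.48183824 / 0.94856176 = -0.508.
Therefore phi_{22} = -0.5080.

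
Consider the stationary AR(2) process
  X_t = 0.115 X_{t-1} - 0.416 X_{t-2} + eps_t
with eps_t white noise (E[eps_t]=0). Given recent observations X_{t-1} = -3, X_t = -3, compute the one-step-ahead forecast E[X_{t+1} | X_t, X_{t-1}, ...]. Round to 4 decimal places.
E[X_{t+1} \mid \mathcal F_t] = 0.9030

For an AR(p) model X_t = c + sum_i phi_i X_{t-i} + eps_t, the
one-step-ahead conditional mean is
  E[X_{t+1} | X_t, ...] = c + sum_i phi_i X_{t+1-i}.
Substitute known values:
  E[X_{t+1} | ...] = (0.115) * (-3) + (-0.416) * (-3)
                   = 0.9030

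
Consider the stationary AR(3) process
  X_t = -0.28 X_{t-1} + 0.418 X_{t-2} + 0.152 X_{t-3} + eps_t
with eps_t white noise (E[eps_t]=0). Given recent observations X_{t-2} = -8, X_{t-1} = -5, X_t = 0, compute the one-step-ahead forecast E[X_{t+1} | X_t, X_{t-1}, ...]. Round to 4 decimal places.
E[X_{t+1} \mid \mathcal F_t] = -3.3060

For an AR(p) model X_t = c + sum_i phi_i X_{t-i} + eps_t, the
one-step-ahead conditional mean is
  E[X_{t+1} | X_t, ...] = c + sum_i phi_i X_{t+1-i}.
Substitute known values:
  E[X_{t+1} | ...] = (-0.28) * (0) + (0.418) * (-5) + (0.152) * (-8)
                   = -3.3060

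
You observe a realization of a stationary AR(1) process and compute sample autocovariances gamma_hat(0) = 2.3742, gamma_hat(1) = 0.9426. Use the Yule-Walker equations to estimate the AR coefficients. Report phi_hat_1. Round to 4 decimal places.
\hat\phi_{1} = 0.3970

The Yule-Walker equations for an AR(p) process read, in matrix form,
  Gamma_p phi = r_p,   with   (Gamma_p)_{ij} = gamma(|i - j|),
                       (r_p)_i = gamma(i),   i,j = 1..p.
Substitute the sample gammas (Toeplitz matrix and right-hand side of size 1):
  Gamma_p = [[2.3742]]
  r_p     = [0.9426]
With p = 1 this is the single equation gamma(0) phi_1 = gamma(1):
  phi_hat_1 = gamma(1) / gamma(0) = 0.9426 / 2.3742 = 0.3970.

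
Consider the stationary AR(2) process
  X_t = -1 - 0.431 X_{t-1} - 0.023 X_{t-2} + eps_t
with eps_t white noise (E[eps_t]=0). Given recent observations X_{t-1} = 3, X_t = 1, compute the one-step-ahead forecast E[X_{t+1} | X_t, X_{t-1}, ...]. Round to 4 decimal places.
E[X_{t+1} \mid \mathcal F_t] = -1.5000

For an AR(p) model X_t = c + sum_i phi_i X_{t-i} + eps_t, the
one-step-ahead conditional mean is
  E[X_{t+1} | X_t, ...] = c + sum_i phi_i X_{t+1-i}.
Substitute known values:
  E[X_{t+1} | ...] = -1 + (-0.431) * (1) + (-0.023) * (3)
                   = -1.5000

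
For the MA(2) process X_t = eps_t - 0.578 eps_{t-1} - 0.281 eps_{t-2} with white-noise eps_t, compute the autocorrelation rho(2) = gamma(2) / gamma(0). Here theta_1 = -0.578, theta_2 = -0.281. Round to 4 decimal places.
\rho(2) = -0.1989

For an MA(q) process with theta_0 = 1, the autocovariance is
  gamma(k) = sigma^2 * sum_{i=0..q-k} theta_i * theta_{i+k},
and rho(k) = gamma(k) / gamma(0). Sigma^2 cancels.
  numerator   = (1)*(-0.281) = -0.281.
  denominator = (1)^2 + (-0.578)^2 + (-0.281)^2 = 1.413045.
  rho(2) = -0.281 / 1.413045 = -0.1989.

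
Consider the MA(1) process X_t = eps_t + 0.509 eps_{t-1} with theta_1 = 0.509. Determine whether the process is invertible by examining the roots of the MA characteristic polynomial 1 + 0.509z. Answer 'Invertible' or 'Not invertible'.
\text{Invertible}

The MA(q) characteristic polynomial is P(z) = 1 + 0.509z.
Invertibility requires all roots to lie outside the unit circle, i.e. |z| > 1 for every root.
This is linear in z: 1 + (0.509) z = 0  =>  z = -1/(0.509) = -1.964637,  |z| = 1.964637.
Moduli of all roots: 1.9646.
All moduli strictly greater than 1? Yes.
Verdict: Invertible.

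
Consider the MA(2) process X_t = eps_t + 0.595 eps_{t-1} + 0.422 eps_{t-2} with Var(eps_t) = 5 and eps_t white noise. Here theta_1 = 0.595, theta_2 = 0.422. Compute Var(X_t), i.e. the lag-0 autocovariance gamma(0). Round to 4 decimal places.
\gamma(0) = 7.6605

For an MA(q) process X_t = eps_t + sum_i theta_i eps_{t-i} with
Var(eps_t) = sigma^2, the variance is
  gamma(0) = sigma^2 * (1 + sum_i theta_i^2).
  sum_i theta_i^2 = (0.595)^2 + (0.422)^2 = 0.354025 + 0.178084 = 0.532109.
  gamma(0) = 5 * (1 + 0.532109) = 5 * 1.532109 = 7.660545, which rounds to 7.6605.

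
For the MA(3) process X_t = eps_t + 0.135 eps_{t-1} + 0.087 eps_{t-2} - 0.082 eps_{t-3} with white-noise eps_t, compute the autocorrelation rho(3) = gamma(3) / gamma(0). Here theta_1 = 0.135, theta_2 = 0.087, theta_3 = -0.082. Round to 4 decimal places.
\rho(3) = -0.0794

For an MA(q) process with theta_0 = 1, the autocovariance is
  gamma(k) = sigma^2 * sum_{i=0..q-k} theta_i * theta_{i+k},
and rho(k) = gamma(k) / gamma(0). Sigma^2 cancels.
  numerator   = (1)*(-0.082) = -0.082.
  denominator = (1)^2 + (0.135)^2 + (0.087)^2 + (-0.082)^2 = 1.032518.
  rho(3) = -0.082 / 1.032518 = -0.0794.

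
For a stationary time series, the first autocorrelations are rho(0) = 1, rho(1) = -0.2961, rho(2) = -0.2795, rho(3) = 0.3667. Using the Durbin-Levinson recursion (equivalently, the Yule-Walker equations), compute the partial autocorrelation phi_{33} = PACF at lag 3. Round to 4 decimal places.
\phi_{33} = 0.1719

The PACF at lag k is phi_{kk}, the last component of the solution
to the Yule-Walker system G_k phi = r_k where
  (G_k)_{ij} = rho(|i - j|), (r_k)_i = rho(i), i,j = 1..k.
Equivalently, Durbin-Levinson gives phi_{kk} iteratively:
  phi_{11} = rho(1)
  phi_{kk} = [rho(k) - sum_{j=1..k-1} phi_{k-1,j} rho(k-j)]
            / [1 - sum_{j=1..k-1} phi_{k-1,j} rho(j)],
  phi_{k,j} = phi_{k-1,j} - phi_{kk} phi_{k-1,k-j},  j = 1..k-1.
Step k = 1:
  phi_11 = rho(1) = -0.2961.
Step k = 2:
  phi_22 = [rho(2) - phi_11 rho(1)] / [1 - phi_11 rho(1)] = [-0.2795 - (-0.2961)(-0.2961)] / [1 - (-0.2961)(-0.2961)]
         = -0.36717521 / 0.91232479 = -0.402461.
  Update: phi_21 = phi_11 - phi_22 phi_11 = -0.2961 - (-0.402461)(-0.2961) = -0.415269.
Step k = 3:
  phi_33 = [rho(3) - phi_21 rho(2) - phi_22 rho(1)] / [1 - phi_21 rho(1) - phi_22 rho(2)]
    numerator   = 0.3667 - (-0.415269)(-0.2795) - (-0.402461)(-0.2961) = 0.13146367
    denominator = 1 - (-0.415269)(-0.2961) - (-0.402461)(-0.2795) = 0.76455106
  phi_33 = 0.13146367 / 0.76455106 = 0.1719.
Therefore phi_{33} = 0.1719.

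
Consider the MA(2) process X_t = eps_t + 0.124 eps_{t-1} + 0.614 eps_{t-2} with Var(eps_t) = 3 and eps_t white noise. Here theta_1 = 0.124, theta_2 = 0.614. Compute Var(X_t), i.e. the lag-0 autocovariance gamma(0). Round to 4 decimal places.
\gamma(0) = 4.1771

For an MA(q) process X_t = eps_t + sum_i theta_i eps_{t-i} with
Var(eps_t) = sigma^2, the variance is
  gamma(0) = sigma^2 * (1 + sum_i theta_i^2).
  sum_i theta_i^2 = (0.124)^2 + (0.614)^2 = 0.015376 + 0.376996 = 0.392372.
  gamma(0) = 3 * (1 + 0.392372) = 3 * 1.392372 = 4.177116, which rounds to 4.1771.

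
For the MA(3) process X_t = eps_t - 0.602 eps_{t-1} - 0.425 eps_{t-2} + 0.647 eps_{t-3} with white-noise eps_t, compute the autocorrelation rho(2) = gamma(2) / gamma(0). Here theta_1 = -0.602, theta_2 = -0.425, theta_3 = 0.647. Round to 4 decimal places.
\rho(2) = -0.4152

For an MA(q) process with theta_0 = 1, the autocovariance is
  gamma(k) = sigma^2 * sum_{i=0..q-k} theta_i * theta_{i+k},
and rho(k) = gamma(k) / gamma(0). Sigma^2 cancels.
  numerator   = (1)*(-0.425) + (-0.602)*(0.647) = -0.814494.
  denominator = (1)^2 + (-0.602)^2 + (-0.425)^2 + (0.647)^2 = 1.961638.
  rho(2) = -0.814494 / 1.961638 = -0.4152.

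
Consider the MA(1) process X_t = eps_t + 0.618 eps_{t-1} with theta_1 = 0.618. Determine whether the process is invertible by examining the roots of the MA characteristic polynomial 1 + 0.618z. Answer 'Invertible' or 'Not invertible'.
\text{Invertible}

The MA(q) characteristic polynomial is P(z) = 1 + 0.618z.
Invertibility requires all roots to lie outside the unit circle, i.e. |z| > 1 for every root.
This is linear in z: 1 + (0.618) z = 0  =>  z = -1/(0.618) = -1.618123,  |z| = 1.618123.
Moduli of all roots: 1.6181.
All moduli strictly greater than 1? Yes.
Verdict: Invertible.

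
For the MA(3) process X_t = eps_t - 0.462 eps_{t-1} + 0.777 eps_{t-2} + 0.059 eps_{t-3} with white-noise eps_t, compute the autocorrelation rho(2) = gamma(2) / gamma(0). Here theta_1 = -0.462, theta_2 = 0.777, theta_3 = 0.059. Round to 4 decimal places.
\rho(2) = 0.4118

For an MA(q) process with theta_0 = 1, the autocovariance is
  gamma(k) = sigma^2 * sum_{i=0..q-k} theta_i * theta_{i+k},
and rho(k) = gamma(k) / gamma(0). Sigma^2 cancels.
  numerator   = (1)*(0.777) + (-0.462)*(0.059) = 0.749742.
  denominator = (1)^2 + (-0.462)^2 + (0.777)^2 + (0.059)^2 = 1.820654.
  rho(2) = 0.749742 / 1.820654 = 0.4118.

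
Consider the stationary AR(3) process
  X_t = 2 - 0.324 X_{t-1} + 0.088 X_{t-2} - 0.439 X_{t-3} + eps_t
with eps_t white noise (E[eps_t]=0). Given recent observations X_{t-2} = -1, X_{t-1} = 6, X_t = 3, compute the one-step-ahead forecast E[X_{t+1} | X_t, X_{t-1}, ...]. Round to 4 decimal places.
E[X_{t+1} \mid \mathcal F_t] = 1.9950

For an AR(p) model X_t = c + sum_i phi_i X_{t-i} + eps_t, the
one-step-ahead conditional mean is
  E[X_{t+1} | X_t, ...] = c + sum_i phi_i X_{t+1-i}.
Substitute known values:
  E[X_{t+1} | ...] = 2 + (-0.324) * (3) + (0.088) * (6) + (-0.439) * (-1)
                   = 1.9950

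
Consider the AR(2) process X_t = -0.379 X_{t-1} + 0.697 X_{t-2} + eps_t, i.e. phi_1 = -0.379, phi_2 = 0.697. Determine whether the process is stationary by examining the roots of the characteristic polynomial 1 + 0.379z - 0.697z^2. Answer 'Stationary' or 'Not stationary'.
\text{Not stationary}

The AR(p) characteristic polynomial is P(z) = 1 + 0.379z - 0.697z^2.
Stationarity requires all roots to lie outside the unit circle, i.e. |z| > 1 for every root.
Set 1 + (0.379) z + (-0.697) z^2 = 0, i.e. a z^2 + b z + c = 0 with a = -0.697, b = 0.379, c = 1.
Discriminant D = b^2 - 4ac = (0.379)^2 - 4*(-0.697)*1 = 0.143641 - (-2.788) = 2.931641.
D >= 0, so the roots are real: z = (-b +/- sqrt(D)) / (2a) = (-0.379 +/- 1.712204) / (-1.394).
  z_1 = (-0.379 + 1.712204) / (-1.394) = -0.9564,   |z_1| = 0.9564.
  z_2 = (-0.379 - 1.712204) / (-1.394) = 1.5001,   |z_2| = 1.5001.
Moduli of all roots: 0.9564, 1.5001.
All moduli strictly greater than 1? No.
Verdict: Not stationary.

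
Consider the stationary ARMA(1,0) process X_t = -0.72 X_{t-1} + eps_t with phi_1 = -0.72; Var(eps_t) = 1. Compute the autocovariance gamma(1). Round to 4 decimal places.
\gamma(1) = -1.4950

Multiply the model equation by X_{t-k} and take expectations. With theta_0 = psi_0 = 1 and psi_j the MA(infinity) weights, this gives
  gamma(k) - sum_i phi_i gamma(k-i) = c_k,
  c_k = sigma^2 * sum_{j=k..q} theta_j psi_{j-k}   (c_k = 0 for k > q),
using gamma(-m) = gamma(m).
Pure AR (q = 0): c_0 = sigma^2 = 1, c_k = 0 for k >= 1.
Equations for k = 0 and k = 1 (AR order 1):
  gamma(0) = phi_1 gamma(1) + c_0
  gamma(1) = phi_1 gamma(0) + c_1
Substituting the second into the first: gamma(0) (1 - phi_1^2) = c_0 + phi_1 c_1, so
  gamma(0) = c_0 / (1 - phi_1^2) = 1 / (1 - (-0.72)^2) = 1 / 0.4816 = 2.076412.
  gamma(1) = phi_1 gamma(0) = (-0.72)(2.076412) = -1.495017.
Therefore gamma(1) = -1.4950 (to 4 decimal places).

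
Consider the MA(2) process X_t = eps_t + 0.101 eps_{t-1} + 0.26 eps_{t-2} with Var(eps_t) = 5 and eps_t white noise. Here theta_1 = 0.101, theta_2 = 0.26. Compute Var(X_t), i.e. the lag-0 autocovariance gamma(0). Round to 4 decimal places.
\gamma(0) = 5.3890

For an MA(q) process X_t = eps_t + sum_i theta_i eps_{t-i} with
Var(eps_t) = sigma^2, the variance is
  gamma(0) = sigma^2 * (1 + sum_i theta_i^2).
  sum_i theta_i^2 = (0.101)^2 + (0.26)^2 = 0.010201 + 0.0676 = 0.077801.
  gamma(0) = 5 * (1 + 0.077801) = 5 * 1.077801 = 5.389005, which rounds to 5.3890.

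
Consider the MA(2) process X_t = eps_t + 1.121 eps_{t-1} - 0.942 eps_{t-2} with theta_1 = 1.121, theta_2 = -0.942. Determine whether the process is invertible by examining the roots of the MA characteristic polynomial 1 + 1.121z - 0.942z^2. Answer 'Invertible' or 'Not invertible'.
\text{Not invertible}

The MA(q) characteristic polynomial is P(z) = 1 + 1.121z - 0.942z^2.
Invertibility requires all roots to lie outside the unit circle, i.e. |z| > 1 for every root.
Set 1 + (1.121) z + (-0.942) z^2 = 0, i.e. a z^2 + b z + c = 0 with a = -0.942, b = 1.121, c = 1.
Discriminant D = b^2 - 4ac = (1.121)^2 - 4*(-0.942)*1 = 1.256641 - (-3.768) = 5.024641.
D >= 0, so the roots are real: z = (-b +/- sqrt(D)) / (2a) = (-1.121 +/- 2.241571) / (-1.884).
  z_1 = (-1.121 + 2.241571) / (-1.884) = -0.5948,   |z_1| = 0.5948.
  z_2 = (-1.121 - 2.241571) / (-1.884) = 1.7848,   |z_2| = 1.7848.
Moduli of all roots: 0.5948, 1.7848.
All moduli strictly greater than 1? No.
Verdict: Not invertible.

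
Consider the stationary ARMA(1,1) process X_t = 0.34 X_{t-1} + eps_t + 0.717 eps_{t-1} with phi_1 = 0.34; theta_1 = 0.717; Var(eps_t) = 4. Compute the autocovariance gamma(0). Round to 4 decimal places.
\gamma(0) = 9.0531

Multiply the model equation by X_{t-k} and take expectations. With theta_0 = psi_0 = 1 and psi_j the MA(infinity) weights, this gives
  gamma(k) - sum_i phi_i gamma(k-i) = c_k,
  c_k = sigma^2 * sum_{j=k..q} theta_j psi_{j-k}   (c_k = 0 for k > q),
using gamma(-m) = gamma(m).
psi-weights needed (psi_j = theta_j + sum_i phi_i psi_{j-i}):
  psi_1 = theta_1 + phi_1 = 0.717 + (0.34) = 1.057
Right-hand sides:
  c_0 = sigma^2 (1 + theta_1 psi_1) = 4 * (1 + (0.717)(1.057)) = 4 * 1.757869 = 7.031476
  c_1 = sigma^2 theta_1 = 4 * (0.717) = 2.868
  c_2 = 0
Equations for k = 0 and k = 1 (AR order 1):
  gamma(0) = phi_1 gamma(1) + c_0
  gamma(1) = phi_1 gamma(0) + c_1
Substituting the second into the first: gamma(0) (1 - phi_1^2) = c_0 + phi_1 c_1, so
  gamma(0) = (c_0 + phi_1 c_1) / (1 - phi_1^2) = (7.031476 + (0.34)(2.868)) / (1 - (0.34)^2) = 8.006596 / 0.8844 = 9.053139.
Therefore gamma(0) = 9.0531 (to 4 decimal places).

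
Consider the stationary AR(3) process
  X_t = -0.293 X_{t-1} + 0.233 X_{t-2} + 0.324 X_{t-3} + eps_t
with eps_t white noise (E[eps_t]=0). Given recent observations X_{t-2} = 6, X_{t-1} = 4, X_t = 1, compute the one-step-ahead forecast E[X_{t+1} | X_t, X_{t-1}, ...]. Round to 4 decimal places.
E[X_{t+1} \mid \mathcal F_t] = 2.5830

For an AR(p) model X_t = c + sum_i phi_i X_{t-i} + eps_t, the
one-step-ahead conditional mean is
  E[X_{t+1} | X_t, ...] = c + sum_i phi_i X_{t+1-i}.
Substitute known values:
  E[X_{t+1} | ...] = (-0.293) * (1) + (0.233) * (4) + (0.324) * (6)
                   = 2.5830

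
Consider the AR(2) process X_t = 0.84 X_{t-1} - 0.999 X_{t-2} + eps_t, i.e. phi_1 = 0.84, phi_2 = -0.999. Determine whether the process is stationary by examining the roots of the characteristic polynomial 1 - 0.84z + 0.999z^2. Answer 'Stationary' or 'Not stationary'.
\text{Stationary}

The AR(p) characteristic polynomial is P(z) = 1 - 0.84z + 0.999z^2.
Stationarity requires all roots to lie outside the unit circle, i.e. |z| > 1 for every root.
Set 1 + (-0.84) z + (0.999) z^2 = 0, i.e. a z^2 + b z + c = 0 with a = 0.999, b = -0.84, c = 1.
Discriminant D = b^2 - 4ac = (-0.84)^2 - 4*(0.999)*1 = 0.7056 - (3.996) = -3.2904.
D < 0, so the roots are the complex-conjugate pair z = (-b +/- i sqrt(-D)) / (2a) = 0.4204 +/- 0.9079i.
For a conjugate pair |z|^2 = z * conj(z) = (product of roots) = c/a = 1/(0.999) = 1.001001, so |z| = sqrt(1.001001) = 1.0005 for both roots.
Moduli of all roots: 1.0005, 1.0005.
All moduli strictly greater than 1? Yes.
Verdict: Stationary.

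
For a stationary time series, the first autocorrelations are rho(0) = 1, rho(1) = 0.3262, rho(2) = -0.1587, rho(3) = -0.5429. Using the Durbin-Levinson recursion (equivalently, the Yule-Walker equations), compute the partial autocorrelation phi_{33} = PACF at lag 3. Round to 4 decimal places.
\phi_{33} = -0.4651

The PACF at lag k is phi_{kk}, the last component of the solution
to the Yule-Walker system G_k phi = r_k where
  (G_k)_{ij} = rho(|i - j|), (r_k)_i = rho(i), i,j = 1..k.
Equivalently, Durbin-Levinson gives phi_{kk} iteratively:
  phi_{11} = rho(1)
  phi_{kk} = [rho(k) - sum_{j=1..k-1} phi_{k-1,j} rho(k-j)]
            / [1 - sum_{j=1..k-1} phi_{k-1,j} rho(j)],
  phi_{k,j} = phi_{k-1,j} - phi_{kk} phi_{k-1,k-j},  j = 1..k-1.
Step k = 1:
  phi_11 = rho(1) = 0.3262.
Step k = 2:
  phi_22 = [rho(2) - phi_11 rho(1)] / [1 - phi_11 rho(1)] = [-0.1587 - (0.3262)(0.3262)] / [1 - (0.3262)(0.3262)]
         = -0.26510644 / 0.89359356 = -0.296675.
  Update: phi_21 = phi_11 - phi_22 phi_11 = 0.3262 - (-0.296675)(0.3262) = 0.422975.
Step k = 3:
  phi_33 = [rho(3) - phi_21 rho(2) - phi_22 rho(1)] / [1 - phi_21 rho(1) - phi_22 rho(2)]
    numerator   = -0.5429 - (0.422975)(-0.1587) - (-0.296675)(0.3262) = -0.3789986
    denominator = 1 - (0.422975)(0.3262) - (-0.296675)(-0.1587) = 0.81494323
  phi_33 = -0.3789986 / 0.81494323 = -0.4651.
Therefore phi_{33} = -0.4651.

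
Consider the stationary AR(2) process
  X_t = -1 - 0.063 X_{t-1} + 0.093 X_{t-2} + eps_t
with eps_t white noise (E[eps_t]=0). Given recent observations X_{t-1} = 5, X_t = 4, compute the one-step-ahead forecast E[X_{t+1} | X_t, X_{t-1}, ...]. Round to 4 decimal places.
E[X_{t+1} \mid \mathcal F_t] = -0.7870

For an AR(p) model X_t = c + sum_i phi_i X_{t-i} + eps_t, the
one-step-ahead conditional mean is
  E[X_{t+1} | X_t, ...] = c + sum_i phi_i X_{t+1-i}.
Substitute known values:
  E[X_{t+1} | ...] = -1 + (-0.063) * (4) + (0.093) * (5)
                   = -0.7870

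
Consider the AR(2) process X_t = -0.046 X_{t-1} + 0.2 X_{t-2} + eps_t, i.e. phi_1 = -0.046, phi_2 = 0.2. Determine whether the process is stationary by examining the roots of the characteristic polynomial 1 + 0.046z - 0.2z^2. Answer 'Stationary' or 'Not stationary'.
\text{Stationary}

The AR(p) characteristic polynomial is P(z) = 1 + 0.046z - 0.2z^2.
Stationarity requires all roots to lie outside the unit circle, i.e. |z| > 1 for every root.
Set 1 + (0.046) z + (-0.2) z^2 = 0, i.e. a z^2 + b z + c = 0 with a = -0.2, b = 0.046, c = 1.
Discriminant D = b^2 - 4ac = (0.046)^2 - 4*(-0.2)*1 = 0.002116 - (-0.8) = 0.802116.
D >= 0, so the roots are real: z = (-b +/- sqrt(D)) / (2a) = (-0.046 +/- 0.895609) / (-0.4).
  z_1 = (-0.046 + 0.895609) / (-0.4) = -2.124,   |z_1| = 2.124.
  z_2 = (-0.046 - 0.895609) / (-0.4) = 2.354,   |z_2| = 2.354.
Moduli of all roots: 2.1240, 2.3540.
All moduli strictly greater than 1? Yes.
Verdict: Stationary.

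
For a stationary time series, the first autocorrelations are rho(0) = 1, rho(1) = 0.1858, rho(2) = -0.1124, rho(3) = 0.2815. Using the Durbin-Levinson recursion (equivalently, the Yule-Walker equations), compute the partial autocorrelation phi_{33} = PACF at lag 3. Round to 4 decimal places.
\phi_{33} = 0.3540

The PACF at lag k is phi_{kk}, the last component of the solution
to the Yule-Walker system G_k phi = r_k where
  (G_k)_{ij} = rho(|i - j|), (r_k)_i = rho(i), i,j = 1..k.
Equivalently, Durbin-Levinson gives phi_{kk} iteratively:
  phi_{11} = rho(1)
  phi_{kk} = [rho(k) - sum_{j=1..k-1} phi_{k-1,j} rho(k-j)]
            / [1 - sum_{j=1..k-1} phi_{k-1,j} rho(j)],
  phi_{k,j} = phi_{k-1,j} - phi_{kk} phi_{k-1,k-j},  j = 1..k-1.
Step k = 1:
  phi_11 = rho(1) = 0.1858.
Step k = 2:
  phi_22 = [rho(2) - phi_11 rho(1)] / [1 - phi_11 rho(1)] = [-0.1124 - (0.1858)(0.1858)] / [1 - (0.1858)(0.1858)]
         = -0.14692164 / 0.96547836 = -0.152175.
  Update: phi_21 = phi_11 - phi_22 phi_11 = 0.1858 - (-0.152175)(0.1858) = 0.214074.
Step k = 3:
  phi_33 = [rho(3) - phi_21 rho(2) - phi_22 rho(1)] / [1 - phi_21 rho(1) - phi_22 rho(2)]
    numerator   = 0.2815 - (0.214074)(-0.1124) - (-0.152175)(0.1858) = 0.33383604
    denominator = 1 - (0.214074)(0.1858) - (-0.152175)(-0.1124) = 0.94312056
  phi_33 = 0.33383604 / 0.94312056 = 0.354.
Therefore phi_{33} = 0.3540.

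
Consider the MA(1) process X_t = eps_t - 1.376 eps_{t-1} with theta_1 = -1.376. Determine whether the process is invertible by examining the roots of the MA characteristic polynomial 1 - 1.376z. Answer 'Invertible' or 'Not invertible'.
\text{Not invertible}

The MA(q) characteristic polynomial is P(z) = 1 - 1.376z.
Invertibility requires all roots to lie outside the unit circle, i.e. |z| > 1 for every root.
This is linear in z: 1 + (-1.376) z = 0  =>  z = -1/(-1.376) = 0.726744,  |z| = 0.726744.
Moduli of all roots: 0.7267.
All moduli strictly greater than 1? No.
Verdict: Not invertible.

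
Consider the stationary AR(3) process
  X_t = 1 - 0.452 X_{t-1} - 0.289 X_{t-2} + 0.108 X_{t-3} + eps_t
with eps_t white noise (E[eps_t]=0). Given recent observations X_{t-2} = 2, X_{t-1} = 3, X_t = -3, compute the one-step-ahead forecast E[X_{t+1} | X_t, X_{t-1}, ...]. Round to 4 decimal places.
E[X_{t+1} \mid \mathcal F_t] = 1.7050

For an AR(p) model X_t = c + sum_i phi_i X_{t-i} + eps_t, the
one-step-ahead conditional mean is
  E[X_{t+1} | X_t, ...] = c + sum_i phi_i X_{t+1-i}.
Substitute known values:
  E[X_{t+1} | ...] = 1 + (-0.452) * (-3) + (-0.289) * (3) + (0.108) * (2)
                   = 1.7050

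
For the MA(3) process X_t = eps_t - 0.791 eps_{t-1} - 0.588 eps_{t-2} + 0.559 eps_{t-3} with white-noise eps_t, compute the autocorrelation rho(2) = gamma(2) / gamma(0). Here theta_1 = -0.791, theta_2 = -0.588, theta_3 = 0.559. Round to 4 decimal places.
\rho(2) = -0.4511

For an MA(q) process with theta_0 = 1, the autocovariance is
  gamma(k) = sigma^2 * sum_{i=0..q-k} theta_i * theta_{i+k},
and rho(k) = gamma(k) / gamma(0). Sigma^2 cancels.
  numerator   = (1)*(-0.588) + (-0.791)*(0.559) = -1.030169.
  denominator = (1)^2 + (-0.791)^2 + (-0.588)^2 + (0.559)^2 = 2.283906.
  rho(2) = -1.030169 / 2.283906 = -0.4511.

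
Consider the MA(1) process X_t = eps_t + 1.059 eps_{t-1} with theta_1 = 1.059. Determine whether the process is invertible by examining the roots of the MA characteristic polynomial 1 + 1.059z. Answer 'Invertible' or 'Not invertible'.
\text{Not invertible}

The MA(q) characteristic polynomial is P(z) = 1 + 1.059z.
Invertibility requires all roots to lie outside the unit circle, i.e. |z| > 1 for every root.
This is linear in z: 1 + (1.059) z = 0  =>  z = -1/(1.059) = -0.944287,  |z| = 0.944287.
Moduli of all roots: 0.9443.
All moduli strictly greater than 1? No.
Verdict: Not invertible.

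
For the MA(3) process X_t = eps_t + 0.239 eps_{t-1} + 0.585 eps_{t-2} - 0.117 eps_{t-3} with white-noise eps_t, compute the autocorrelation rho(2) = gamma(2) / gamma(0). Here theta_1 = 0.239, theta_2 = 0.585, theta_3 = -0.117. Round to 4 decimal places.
\rho(2) = 0.3942

For an MA(q) process with theta_0 = 1, the autocovariance is
  gamma(k) = sigma^2 * sum_{i=0..q-k} theta_i * theta_{i+k},
and rho(k) = gamma(k) / gamma(0). Sigma^2 cancels.
  numerator   = (1)*(0.585) + (0.239)*(-0.117) = 0.557037.
  denominator = (1)^2 + (0.239)^2 + (0.585)^2 + (-0.117)^2 = 1.413035.
  rho(2) = 0.557037 / 1.413035 = 0.3942.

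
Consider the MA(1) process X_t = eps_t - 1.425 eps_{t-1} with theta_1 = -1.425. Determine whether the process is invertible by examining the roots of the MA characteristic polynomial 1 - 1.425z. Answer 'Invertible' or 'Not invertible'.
\text{Not invertible}

The MA(q) characteristic polynomial is P(z) = 1 - 1.425z.
Invertibility requires all roots to lie outside the unit circle, i.e. |z| > 1 for every root.
This is linear in z: 1 + (-1.425) z = 0  =>  z = -1/(-1.425) = 0.701754,  |z| = 0.701754.
Moduli of all roots: 0.7018.
All moduli strictly greater than 1? No.
Verdict: Not invertible.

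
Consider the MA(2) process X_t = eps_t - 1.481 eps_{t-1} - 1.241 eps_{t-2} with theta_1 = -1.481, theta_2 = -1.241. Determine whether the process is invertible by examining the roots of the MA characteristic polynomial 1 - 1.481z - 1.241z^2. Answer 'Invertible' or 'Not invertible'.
\text{Not invertible}

The MA(q) characteristic polynomial is P(z) = 1 - 1.481z - 1.241z^2.
Invertibility requires all roots to lie outside the unit circle, i.e. |z| > 1 for every root.
Set 1 + (-1.481) z + (-1.241) z^2 = 0, i.e. a z^2 + b z + c = 0 with a = -1.241, b = -1.481, c = 1.
Discriminant D = b^2 - 4ac = (-1.481)^2 - 4*(-1.241)*1 = 2.193361 - (-4.964) = 7.157361.
D >= 0, so the roots are real: z = (-b +/- sqrt(D)) / (2a) = (1.481 +/- 2.675324) / (-2.482).
  z_1 = (1.481 + 2.675324) / (-2.482) = -1.6746,   |z_1| = 1.6746.
  z_2 = (1.481 - 2.675324) / (-2.482) = 0.4812,   |z_2| = 0.4812.
Moduli of all roots: 1.6746, 0.4812.
All moduli strictly greater than 1? No.
Verdict: Not invertible.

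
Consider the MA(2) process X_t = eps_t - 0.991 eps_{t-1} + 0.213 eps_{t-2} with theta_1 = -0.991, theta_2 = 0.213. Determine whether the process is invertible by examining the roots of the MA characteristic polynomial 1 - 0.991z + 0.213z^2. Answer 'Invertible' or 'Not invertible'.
\text{Invertible}

The MA(q) characteristic polynomial is P(z) = 1 - 0.991z + 0.213z^2.
Invertibility requires all roots to lie outside the unit circle, i.e. |z| > 1 for every root.
Set 1 + (-0.991) z + (0.213) z^2 = 0, i.e. a z^2 + b z + c = 0 with a = 0.213, b = -0.991, c = 1.
Discriminant D = b^2 - 4ac = (-0.991)^2 - 4*(0.213)*1 = 0.982081 - (0.852) = 0.130081.
D >= 0, so the roots are real: z = (-b +/- sqrt(D)) / (2a) = (0.991 +/- 0.360667) / (0.426).
  z_1 = (0.991 + 0.360667) / (0.426) = 3.1729,   |z_1| = 3.1729.
  z_2 = (0.991 - 0.360667) / (0.426) = 1.4797,   |z_2| = 1.4797.
Moduli of all roots: 3.1729, 1.4797.
All moduli strictly greater than 1? Yes.
Verdict: Invertible.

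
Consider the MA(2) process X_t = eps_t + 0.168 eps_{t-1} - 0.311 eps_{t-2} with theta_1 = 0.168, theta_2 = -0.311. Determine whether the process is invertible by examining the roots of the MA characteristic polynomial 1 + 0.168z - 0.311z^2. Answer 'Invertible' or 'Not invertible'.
\text{Invertible}

The MA(q) characteristic polynomial is P(z) = 1 + 0.168z - 0.311z^2.
Invertibility requires all roots to lie outside the unit circle, i.e. |z| > 1 for every root.
Set 1 + (0.168) z + (-0.311) z^2 = 0, i.e. a z^2 + b z + c = 0 with a = -0.311, b = 0.168, c = 1.
Discriminant D = b^2 - 4ac = (0.168)^2 - 4*(-0.311)*1 = 0.028224 - (-1.244) = 1.272224.
D >= 0, so the roots are real: z = (-b +/- sqrt(D)) / (2a) = (-0.168 +/- 1.127929) / (-0.622).
  z_1 = (-0.168 + 1.127929) / (-0.622) = -1.5433,   |z_1| = 1.5433.
  z_2 = (-0.168 - 1.127929) / (-0.622) = 2.0835,   |z_2| = 2.0835.
Moduli of all roots: 1.5433, 2.0835.
All moduli strictly greater than 1? Yes.
Verdict: Invertible.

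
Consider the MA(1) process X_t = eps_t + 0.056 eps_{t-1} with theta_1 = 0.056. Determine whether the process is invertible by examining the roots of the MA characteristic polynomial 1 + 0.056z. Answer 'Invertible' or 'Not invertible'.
\text{Invertible}

The MA(q) characteristic polynomial is P(z) = 1 + 0.056z.
Invertibility requires all roots to lie outside the unit circle, i.e. |z| > 1 for every root.
This is linear in z: 1 + (0.056) z = 0  =>  z = -1/(0.056) = -17.857143,  |z| = 17.857143.
Moduli of all roots: 17.8571.
All moduli strictly greater than 1? Yes.
Verdict: Invertible.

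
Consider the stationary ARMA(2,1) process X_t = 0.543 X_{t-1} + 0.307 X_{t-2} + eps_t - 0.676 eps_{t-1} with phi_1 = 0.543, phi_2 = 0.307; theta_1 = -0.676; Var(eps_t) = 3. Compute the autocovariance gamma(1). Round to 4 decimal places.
\gamma(1) = -0.2534

Multiply the model equation by X_{t-k} and take expectations. With theta_0 = psi_0 = 1 and psi_j the MA(infinity) weights, this gives
  gamma(k) - sum_i phi_i gamma(k-i) = c_k,
  c_k = sigma^2 * sum_{j=k..q} theta_j psi_{j-k}   (c_k = 0 for k > q),
using gamma(-m) = gamma(m).
psi-weights needed (psi_j = theta_j + sum_i phi_i psi_{j-i}):
  psi_1 = theta_1 + phi_1 = -0.676 + (0.543) = -0.133
Right-hand sides:
  c_0 = sigma^2 (1 + theta_1 psi_1) = 3 * (1 + (-0.676)(-0.133)) = 3 * 1.089908 = 3.269724
  c_1 = sigma^2 theta_1 = 3 * (-0.676) = -2.028
  c_2 = 0
Equations for k = 0, 1, 2 (AR order 2, c_2 = 0):
  (E0) gamma(0) = phi_1 gamma(1) + phi_2 gamma(2) + c_0
  (E1) gamma(1) = phi_1 gamma(0) + phi_2 gamma(1) + c_1
  (E2) gamma(2) = phi_1 gamma(1) + phi_2 gamma(0)
From (E1): gamma(1) = A gamma(0) + B with
  A = phi_1 / (1 - phi_2) = 0.543 / 0.693 = 0.78355,   B = c_1 / (1 - phi_2) = -2.028 / 0.693 = -2.926407.
Insert (E2) into (E0): gamma(0) (1 - phi_2^2) = phi_1 (1 + phi_2) gamma(1) + c_0.
  phi_1 (1 + phi_2) = (0.543)(1.307) = 0.709701,   1 - phi_2^2 = 0.905751.
Replace gamma(1) by A gamma(0) + B and collect gamma(0):
  gamma(0) [0.905751 - (0.709701)(0.78355)] = (0.709701)(-2.926407) + 3.269724
  gamma(0) * 0.349665 = 1.19285
  gamma(0) = 1.19285 / 0.349665 = 3.411409.
  gamma(1) = A gamma(0) + B = (0.78355)(3.411409) + (-2.926407) = -0.253398.
Therefore gamma(1) = -0.2534 (to 4 decimal places).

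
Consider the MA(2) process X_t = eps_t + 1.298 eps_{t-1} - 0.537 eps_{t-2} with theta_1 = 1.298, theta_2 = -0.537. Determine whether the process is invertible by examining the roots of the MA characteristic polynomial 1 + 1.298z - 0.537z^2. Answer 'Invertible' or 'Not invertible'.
\text{Not invertible}

The MA(q) characteristic polynomial is P(z) = 1 + 1.298z - 0.537z^2.
Invertibility requires all roots to lie outside the unit circle, i.e. |z| > 1 for every root.
Set 1 + (1.298) z + (-0.537) z^2 = 0, i.e. a z^2 + b z + c = 0 with a = -0.537, b = 1.298, c = 1.
Discriminant D = b^2 - 4ac = (1.298)^2 - 4*(-0.537)*1 = 1.684804 - (-2.148) = 3.832804.
D >= 0, so the roots are real: z = (-b +/- sqrt(D)) / (2a) = (-1.298 +/- 1.957755) / (-1.074).
  z_1 = (-1.298 + 1.957755) / (-1.074) = -0.6143,   |z_1| = 0.6143.
  z_2 = (-1.298 - 1.957755) / (-1.074) = 3.0314,   |z_2| = 3.0314.
Moduli of all roots: 0.6143, 3.0314.
All moduli strictly greater than 1? No.
Verdict: Not invertible.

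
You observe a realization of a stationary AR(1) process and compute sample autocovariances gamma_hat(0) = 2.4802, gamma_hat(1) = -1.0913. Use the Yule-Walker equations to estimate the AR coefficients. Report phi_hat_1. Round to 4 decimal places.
\hat\phi_{1} = -0.4400

The Yule-Walker equations for an AR(p) process read, in matrix form,
  Gamma_p phi = r_p,   with   (Gamma_p)_{ij} = gamma(|i - j|),
                       (r_p)_i = gamma(i),   i,j = 1..p.
Substitute the sample gammas (Toeplitz matrix and right-hand side of size 1):
  Gamma_p = [[2.4802]]
  r_p     = [-1.0913]
With p = 1 this is the single equation gamma(0) phi_1 = gamma(1):
  phi_hat_1 = gamma(1) / gamma(0) = -1.0913 / 2.4802 = -0.4400.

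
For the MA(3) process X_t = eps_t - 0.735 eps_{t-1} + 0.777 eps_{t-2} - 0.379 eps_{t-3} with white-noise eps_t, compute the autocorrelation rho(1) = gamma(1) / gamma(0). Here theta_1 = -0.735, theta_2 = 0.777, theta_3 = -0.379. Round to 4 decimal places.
\rho(1) = -0.6997

For an MA(q) process with theta_0 = 1, the autocovariance is
  gamma(k) = sigma^2 * sum_{i=0..q-k} theta_i * theta_{i+k},
and rho(k) = gamma(k) / gamma(0). Sigma^2 cancels.
  numerator   = (1)*(-0.735) + (-0.735)*(0.777) + (0.777)*(-0.379) = -1.600578.
  denominator = (1)^2 + (-0.735)^2 + (0.777)^2 + (-0.379)^2 = 2.287595.
  rho(1) = -1.600578 / 2.287595 = -0.6997.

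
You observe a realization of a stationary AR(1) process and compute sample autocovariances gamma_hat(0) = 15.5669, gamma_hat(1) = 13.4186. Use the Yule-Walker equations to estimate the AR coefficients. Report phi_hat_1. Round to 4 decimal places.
\hat\phi_{1} = 0.8620

The Yule-Walker equations for an AR(p) process read, in matrix form,
  Gamma_p phi = r_p,   with   (Gamma_p)_{ij} = gamma(|i - j|),
                       (r_p)_i = gamma(i),   i,j = 1..p.
Substitute the sample gammas (Toeplitz matrix and right-hand side of size 1):
  Gamma_p = [[15.5669]]
  r_p     = [13.4186]
With p = 1 this is the single equation gamma(0) phi_1 = gamma(1):
  phi_hat_1 = gamma(1) / gamma(0) = 13.4186 / 15.5669 = 0.8620.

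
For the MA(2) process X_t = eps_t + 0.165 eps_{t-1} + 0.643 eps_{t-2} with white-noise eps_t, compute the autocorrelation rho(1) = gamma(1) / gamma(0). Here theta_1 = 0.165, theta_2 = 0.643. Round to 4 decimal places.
\rho(1) = 0.1882

For an MA(q) process with theta_0 = 1, the autocovariance is
  gamma(k) = sigma^2 * sum_{i=0..q-k} theta_i * theta_{i+k},
and rho(k) = gamma(k) / gamma(0). Sigma^2 cancels.
  numerator   = (1)*(0.165) + (0.165)*(0.643) = 0.271095.
  denominator = (1)^2 + (0.165)^2 + (0.643)^2 = 1.440674.
  rho(1) = 0.271095 / 1.440674 = 0.1882.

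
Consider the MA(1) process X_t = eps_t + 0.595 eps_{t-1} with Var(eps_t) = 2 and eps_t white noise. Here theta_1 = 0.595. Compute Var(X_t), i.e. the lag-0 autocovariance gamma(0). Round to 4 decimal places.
\gamma(0) = 2.7081

For an MA(q) process X_t = eps_t + sum_i theta_i eps_{t-i} with
Var(eps_t) = sigma^2, the variance is
  gamma(0) = sigma^2 * (1 + sum_i theta_i^2).
  sum_i theta_i^2 = (0.595)^2 = 0.354025.
  gamma(0) = 2 * (1 + 0.354025) = 2 * 1.354025 = 2.70805, which rounds to 2.7081.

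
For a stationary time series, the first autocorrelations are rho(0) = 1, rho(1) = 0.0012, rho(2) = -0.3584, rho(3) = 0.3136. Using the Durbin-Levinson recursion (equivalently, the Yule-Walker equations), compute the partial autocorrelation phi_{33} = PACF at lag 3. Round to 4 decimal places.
\phi_{33} = 0.3610

The PACF at lag k is phi_{kk}, the last component of the solution
to the Yule-Walker system G_k phi = r_k where
  (G_k)_{ij} = rho(|i - j|), (r_k)_i = rho(i), i,j = 1..k.
Equivalently, Durbin-Levinson gives phi_{kk} iteratively:
  phi_{11} = rho(1)
  phi_{kk} = [rho(k) - sum_{j=1..k-1} phi_{k-1,j} rho(k-j)]
            / [1 - sum_{j=1..k-1} phi_{k-1,j} rho(j)],
  phi_{k,j} = phi_{k-1,j} - phi_{kk} phi_{k-1,k-j},  j = 1..k-1.
Step k = 1:
  phi_11 = rho(1) = 0.0012.
Step k = 2:
  phi_22 = [rho(2) - phi_11 rho(1)] / [1 - phi_11 rho(1)] = [-0.3584 - (0.0012)(0.0012)] / [1 - (0.0012)(0.0012)]
         = -0.35840144 / 0.99999856 = -0.358402.
  Update: phi_21 = phi_11 - phi_22 phi_11 = 0.0012 - (-0.358402)(0.0012) = 0.00163.
Step k = 3:
  phi_33 = [rho(3) - phi_21 rho(2) - phi_22 rho(1)] / [1 - phi_21 rho(1) - phi_22 rho(2)]
    numerator   = 0.3136 - (0.00163)(-0.3584) - (-0.358402)(0.0012) = 0.3146143
    denominator = 1 - (0.00163)(0.0012) - (-0.358402)(-0.3584) = 0.87154678
  phi_33 = 0.3146143 / 0.87154678 = 0.361.
Therefore phi_{33} = 0.3610.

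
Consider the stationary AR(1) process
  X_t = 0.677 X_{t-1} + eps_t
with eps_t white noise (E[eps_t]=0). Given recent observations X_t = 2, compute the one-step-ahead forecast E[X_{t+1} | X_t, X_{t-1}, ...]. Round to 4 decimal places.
E[X_{t+1} \mid \mathcal F_t] = 1.3540

For an AR(p) model X_t = c + sum_i phi_i X_{t-i} + eps_t, the
one-step-ahead conditional mean is
  E[X_{t+1} | X_t, ...] = c + sum_i phi_i X_{t+1-i}.
Substitute known values:
  E[X_{t+1} | ...] = (0.677) * (2)
                   = 1.3540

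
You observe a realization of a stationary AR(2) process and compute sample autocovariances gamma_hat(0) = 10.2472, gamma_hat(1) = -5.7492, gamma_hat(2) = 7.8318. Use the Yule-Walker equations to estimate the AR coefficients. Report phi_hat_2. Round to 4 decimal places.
\hat\phi_{2} = 0.6560

The Yule-Walker equations for an AR(p) process read, in matrix form,
  Gamma_p phi = r_p,   with   (Gamma_p)_{ij} = gamma(|i - j|),
                       (r_p)_i = gamma(i),   i,j = 1..p.
Substitute the sample gammas (Toeplitz matrix and right-hand side of size 2):
  Gamma_p = [[10.2472, -5.7492], [-5.7492, 10.2472]]
  r_p     = [-5.7492, 7.8318]
Written out:
  10.2472 phi_1 - 5.7492 phi_2 = -5.7492
  -5.7492 phi_1 + 10.2472 phi_2 = 7.8318
Solve by Cramer's rule:
  det = gamma(0)^2 - gamma(1)^2 = (10.2472)^2 - (-5.7492)^2 = 105.00510784 - 33.05330064 = 71.9518072
  phi_hat_1 = [gamma(1) gamma(0) - gamma(1) gamma(2)] / det = [(-5.7492)(10.2472) - (-5.7492)(7.8318)] / 71.9518072 = -13.88661768 / 71.9518072 = -0.193
  phi_hat_2 = [gamma(0) gamma(2) - gamma(1)^2] / det = [(10.2472)(7.8318) - (-5.7492)^2] / 71.9518072 = 47.20072032 / 71.9518072 = 0.656
So phi_hat = [-0.1930, 0.6560].
Therefore phi_hat_2 = 0.6560.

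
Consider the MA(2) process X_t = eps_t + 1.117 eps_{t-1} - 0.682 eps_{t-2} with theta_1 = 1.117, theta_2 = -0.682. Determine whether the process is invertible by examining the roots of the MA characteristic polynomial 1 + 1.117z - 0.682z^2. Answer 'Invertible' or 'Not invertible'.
\text{Not invertible}

The MA(q) characteristic polynomial is P(z) = 1 + 1.117z - 0.682z^2.
Invertibility requires all roots to lie outside the unit circle, i.e. |z| > 1 for every root.
Set 1 + (1.117) z + (-0.682) z^2 = 0, i.e. a z^2 + b z + c = 0 with a = -0.682, b = 1.117, c = 1.
Discriminant D = b^2 - 4ac = (1.117)^2 - 4*(-0.682)*1 = 1.247689 - (-2.728) = 3.975689.
D >= 0, so the roots are real: z = (-b +/- sqrt(D)) / (2a) = (-1.117 +/- 1.993913) / (-1.364).
  z_1 = (-1.117 + 1.993913) / (-1.364) = -0.6429,   |z_1| = 0.6429.
  z_2 = (-1.117 - 1.993913) / (-1.364) = 2.2807,   |z_2| = 2.2807.
Moduli of all roots: 0.6429, 2.2807.
All moduli strictly greater than 1? No.
Verdict: Not invertible.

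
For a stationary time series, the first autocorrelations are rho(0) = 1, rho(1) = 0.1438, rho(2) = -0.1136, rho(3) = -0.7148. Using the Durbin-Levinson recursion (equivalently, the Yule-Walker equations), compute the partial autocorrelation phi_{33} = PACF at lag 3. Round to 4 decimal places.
\phi_{33} = -0.7040

The PACF at lag k is phi_{kk}, the last component of the solution
to the Yule-Walker system G_k phi = r_k where
  (G_k)_{ij} = rho(|i - j|), (r_k)_i = rho(i), i,j = 1..k.
Equivalently, Durbin-Levinson gives phi_{kk} iteratively:
  phi_{11} = rho(1)
  phi_{kk} = [rho(k) - sum_{j=1..k-1} phi_{k-1,j} rho(k-j)]
            / [1 - sum_{j=1..k-1} phi_{k-1,j} rho(j)],
  phi_{k,j} = phi_{k-1,j} - phi_{kk} phi_{k-1,k-j},  j = 1..k-1.
Step k = 1:
  phi_11 = rho(1) = 0.1438.
Step k = 2:
  phi_22 = [rho(2) - phi_11 rho(1)] / [1 - phi_11 rho(1)] = [-0.1136 - (0.1438)(0.1438)] / [1 - (0.1438)(0.1438)]
         = -0.13427844 / 0.97932156 = -0.137114.
  Update: phi_21 = phi_11 - phi_22 phi_11 = 0.1438 - (-0.137114)(0.1438) = 0.163517.
Step k = 3:
  phi_33 = [rho(3) - phi_21 rho(2) - phi_22 rho(1)] / [1 - phi_21 rho(1) - phi_22 rho(2)]
    numerator   = -0.7148 - (0.163517)(-0.1136) - (-0.137114)(0.1438) = -0.67650752
    denominator = 1 - (0.163517)(0.1438) - (-0.137114)(-0.1136) = 0.96091014
  phi_33 = -0.67650752 / 0.96091014 = -0.704.
Therefore phi_{33} = -0.7040.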